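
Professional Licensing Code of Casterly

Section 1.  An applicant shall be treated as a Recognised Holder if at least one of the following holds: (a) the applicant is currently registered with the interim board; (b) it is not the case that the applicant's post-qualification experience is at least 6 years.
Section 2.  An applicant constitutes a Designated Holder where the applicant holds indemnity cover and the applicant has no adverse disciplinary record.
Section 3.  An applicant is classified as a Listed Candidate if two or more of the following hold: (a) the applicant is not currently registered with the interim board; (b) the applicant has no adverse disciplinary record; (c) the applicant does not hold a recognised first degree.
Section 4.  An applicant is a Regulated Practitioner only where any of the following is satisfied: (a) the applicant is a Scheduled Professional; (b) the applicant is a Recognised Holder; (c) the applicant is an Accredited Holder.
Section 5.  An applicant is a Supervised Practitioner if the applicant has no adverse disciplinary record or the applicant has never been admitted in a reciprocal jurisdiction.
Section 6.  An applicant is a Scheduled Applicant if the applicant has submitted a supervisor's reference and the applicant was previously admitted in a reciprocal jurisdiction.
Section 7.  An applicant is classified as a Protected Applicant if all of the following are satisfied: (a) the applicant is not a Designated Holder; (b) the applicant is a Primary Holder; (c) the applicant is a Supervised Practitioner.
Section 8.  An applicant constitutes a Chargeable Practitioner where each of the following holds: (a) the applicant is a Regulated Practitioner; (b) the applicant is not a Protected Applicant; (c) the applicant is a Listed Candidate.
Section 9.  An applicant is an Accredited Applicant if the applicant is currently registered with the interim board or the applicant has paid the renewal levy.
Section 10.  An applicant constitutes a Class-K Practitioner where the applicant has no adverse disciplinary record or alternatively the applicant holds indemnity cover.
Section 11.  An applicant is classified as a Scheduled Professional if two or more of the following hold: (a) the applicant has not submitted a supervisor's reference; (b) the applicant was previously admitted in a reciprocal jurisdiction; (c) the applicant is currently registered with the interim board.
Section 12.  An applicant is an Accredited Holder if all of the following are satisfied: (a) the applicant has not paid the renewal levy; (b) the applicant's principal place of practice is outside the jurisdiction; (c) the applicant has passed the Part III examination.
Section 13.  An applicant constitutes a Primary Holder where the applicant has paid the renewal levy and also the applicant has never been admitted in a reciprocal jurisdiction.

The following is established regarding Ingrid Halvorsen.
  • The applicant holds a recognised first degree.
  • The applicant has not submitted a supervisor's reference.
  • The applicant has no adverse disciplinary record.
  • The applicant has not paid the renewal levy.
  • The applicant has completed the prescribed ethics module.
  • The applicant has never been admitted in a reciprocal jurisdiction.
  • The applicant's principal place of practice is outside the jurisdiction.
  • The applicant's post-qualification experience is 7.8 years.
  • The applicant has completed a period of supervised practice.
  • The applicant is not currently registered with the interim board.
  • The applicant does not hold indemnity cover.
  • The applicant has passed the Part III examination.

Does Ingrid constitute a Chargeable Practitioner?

Under section 11: the applicant has not submitted a supervisor's reference? yes; the applicant was previously admitted in a reciprocal jurisdiction? no; the applicant is currently registered with the interim board? no — 1 of 3 hold (need ≥2) → not satisfied.
Under section 1: the applicant is currently registered with the interim board? no; or applicant's post-qualification experience: 7.8 years ≥ 6 years? yes, so negated condition no. So the applicant is not a Recognised Holder.
Under section 12: the applicant has not paid the renewal levy? yes; and the applicant's principal place of practice is outside the jurisdiction? yes; and the applicant has passed the Part III examination? yes. So the applicant is an Accredited Holder.
Under section 4: Scheduled Professional (section 11)? no; or Recognised Holder (section 1)? no; or Accredited Holder (section 12)? yes. So the applicant is a Regulated Practitioner.
Under section 2: the applicant holds indemnity cover? no; and the applicant has no adverse disciplinary record? yes. So the applicant is not a Designated Holder.
Under section 13: the applicant has paid the renewal levy? no; and the applicant has never been admitted in a reciprocal jurisdiction? yes. So the applicant is not a Primary Holder.
Under section 5: the applicant has no adverse disciplinary record? yes; or the applicant has never been admitted in a reciprocal jurisdiction? yes. So the applicant is a Supervised Practitioner.
Under section 7: not a Designated Holder (section 2)? yes; and Primary Holder (section 13)? no; and Supervised Practitioner (section 5)? yes. So the applicant is not a Protected Applicant.
Under section 3: the applicant is not currently registered with the interim board? yes; the applicant has no adverse disciplinary record? yes; the applicant does not hold a recognised first degree? no — 2 of 3 hold (need ≥2) → satisfied.
Under section 8: Regulated Practitioner (section 4)? yes; and not a Protected Applicant (section 7)? yes; and Listed Candidate (section 3)? yes. So the applicant is a Chargeable Practitioner.

Yes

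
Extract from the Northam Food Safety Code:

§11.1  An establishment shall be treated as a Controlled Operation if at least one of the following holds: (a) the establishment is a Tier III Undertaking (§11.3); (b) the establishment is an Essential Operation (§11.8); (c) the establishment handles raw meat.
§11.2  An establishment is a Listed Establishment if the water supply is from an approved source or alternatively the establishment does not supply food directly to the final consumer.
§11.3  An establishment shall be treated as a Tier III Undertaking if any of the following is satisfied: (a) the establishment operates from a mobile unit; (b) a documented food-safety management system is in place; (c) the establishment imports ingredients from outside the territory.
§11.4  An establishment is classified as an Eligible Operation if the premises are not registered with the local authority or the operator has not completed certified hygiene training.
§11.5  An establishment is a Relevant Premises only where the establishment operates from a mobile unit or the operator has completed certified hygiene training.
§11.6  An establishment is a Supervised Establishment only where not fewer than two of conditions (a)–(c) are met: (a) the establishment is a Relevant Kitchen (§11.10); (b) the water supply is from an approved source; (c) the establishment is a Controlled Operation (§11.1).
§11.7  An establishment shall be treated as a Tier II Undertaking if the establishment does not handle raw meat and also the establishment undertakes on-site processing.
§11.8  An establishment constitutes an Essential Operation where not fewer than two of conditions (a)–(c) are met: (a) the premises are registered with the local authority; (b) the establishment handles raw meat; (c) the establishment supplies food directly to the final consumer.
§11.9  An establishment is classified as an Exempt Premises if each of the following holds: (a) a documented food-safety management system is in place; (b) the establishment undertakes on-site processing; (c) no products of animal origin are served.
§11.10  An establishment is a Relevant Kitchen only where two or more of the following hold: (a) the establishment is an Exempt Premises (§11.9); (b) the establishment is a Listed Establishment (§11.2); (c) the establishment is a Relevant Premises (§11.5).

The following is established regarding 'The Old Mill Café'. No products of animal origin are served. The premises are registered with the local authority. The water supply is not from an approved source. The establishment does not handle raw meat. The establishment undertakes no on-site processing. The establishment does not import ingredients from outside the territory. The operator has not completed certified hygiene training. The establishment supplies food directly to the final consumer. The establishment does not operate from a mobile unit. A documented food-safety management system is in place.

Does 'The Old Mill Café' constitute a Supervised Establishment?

§11.9 — Exempt Premises: [a documented food-safety management system is in place? yes] AND [the establishment undertakes on-site processing? no] AND [no products of animal origin are served? yes] → not satisfied.
§11.2 — Listed Establishment: [the water supply is from an approved source? no] OR [the establishment does not supply food directly to the final consumer? no] → not satisfied.
§11.5 — Relevant Premises: [the establishment operates from a mobile unit? no] OR [the operator has completed certified hygiene training? no] → not satisfied.
§11.10 — Relevant Kitchen: Exempt Premises (§11.9)? no; Listed Establishment (§11.2)? no; Relevant Premises (§11.5)? no — 0 of 3 hold (need ≥2) → not satisfied.
§11.3 — Tier III Undertaking: [the establishment operates from a mobile unit? no] OR [a documented food-safety management system is in place? yes] OR [the establishment imports ingredients from outside the territory? no] → satisfied.
§11.8 — Essential Operation: the premises are registered with the local authority? yes; the establishment handles raw meat? no; the establishment supplies food directly to the final consumer? yes — 2 of 3 hold (need ≥2) → satisfied.
§11.1 — Controlled Operation: [Tier III Undertaking (§11.3)? yes] OR [Essential Operation (§11.8)? yes] OR [the establishment handles raw meat? no] → satisfied.
§11.6 — Supervised Establishment: Relevant Kitchen (§11.10)? no; the water supply is from an approved source? no; Controlled Operation (§11.1)? yes — 1 of 3 hold (need ≥2) → not satisfied.

No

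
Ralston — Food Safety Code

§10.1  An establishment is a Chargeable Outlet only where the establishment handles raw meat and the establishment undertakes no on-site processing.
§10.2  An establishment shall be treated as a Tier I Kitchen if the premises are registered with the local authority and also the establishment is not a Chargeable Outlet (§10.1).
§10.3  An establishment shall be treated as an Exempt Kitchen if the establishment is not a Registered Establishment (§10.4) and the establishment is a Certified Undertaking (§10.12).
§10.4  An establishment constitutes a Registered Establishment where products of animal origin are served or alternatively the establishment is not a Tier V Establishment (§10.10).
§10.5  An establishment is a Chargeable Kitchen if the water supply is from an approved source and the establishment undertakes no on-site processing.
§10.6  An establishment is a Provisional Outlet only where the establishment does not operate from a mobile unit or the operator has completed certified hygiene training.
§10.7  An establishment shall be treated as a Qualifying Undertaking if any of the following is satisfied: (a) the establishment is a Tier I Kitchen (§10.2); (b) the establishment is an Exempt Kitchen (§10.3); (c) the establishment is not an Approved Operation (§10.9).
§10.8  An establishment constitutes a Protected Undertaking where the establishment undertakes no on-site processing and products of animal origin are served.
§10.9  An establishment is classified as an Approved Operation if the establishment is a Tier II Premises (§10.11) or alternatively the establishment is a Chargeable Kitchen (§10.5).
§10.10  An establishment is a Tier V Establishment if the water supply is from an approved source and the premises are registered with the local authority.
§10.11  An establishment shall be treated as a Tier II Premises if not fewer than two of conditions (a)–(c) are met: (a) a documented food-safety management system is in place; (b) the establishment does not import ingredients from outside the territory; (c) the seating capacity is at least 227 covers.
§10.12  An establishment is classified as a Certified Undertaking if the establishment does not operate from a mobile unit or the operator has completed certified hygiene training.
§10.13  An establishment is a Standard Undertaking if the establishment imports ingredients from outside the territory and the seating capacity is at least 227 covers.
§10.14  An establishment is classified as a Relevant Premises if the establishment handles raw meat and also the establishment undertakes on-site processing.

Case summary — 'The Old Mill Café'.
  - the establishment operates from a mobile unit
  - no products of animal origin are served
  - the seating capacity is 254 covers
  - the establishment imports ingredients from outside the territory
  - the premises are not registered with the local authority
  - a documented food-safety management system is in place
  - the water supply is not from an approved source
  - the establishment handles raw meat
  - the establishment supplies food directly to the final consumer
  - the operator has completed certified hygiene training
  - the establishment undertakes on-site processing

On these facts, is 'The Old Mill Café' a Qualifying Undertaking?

No

§10.1 — Chargeable Outlet: [the establishment handles raw meat? yes] AND [the establishment undertakes no on-site processing? no] → not satisfied.
§10.2 — Tier I Kitchen: [the premises are registered with the local authority? no] AND [not a Chargeable Outlet (§10.1)? yes] → not satisfied.
§10.10 — Tier V Establishment: [the water supply is from an approved source? no] AND [the premises are registered with the local authority? no] → not satisfied.
§10.4 — Registered Establishment: [products of animal origin are served? no] OR [not a Tier V Establishment (§10.10)? yes] → satisfied.
§10.12 — Certified Undertaking: [the establishment does not operate from a mobile unit? no] OR [the operator has completed certified hygiene training? yes] → satisfied.
§10.3 — Exempt Kitchen: [not a Registered Establishment (§10.4)? no] AND [Certified Undertaking (§10.12)? yes] → not satisfied.
§10.11 — Tier II Premises: a documented food-safety management system is in place? yes; the establishment does not import ingredients from outside the territory? no; seating capacity: 254 covers ≥ 227 covers? yes — 2 of 3 hold (need ≥2) → satisfied.
§10.5 — Chargeable Kitchen: [the water supply is from an approved source? no] AND [the establishment undertakes no on-site processing? no] → not satisfied.
§10.9 — Approved Operation: [Tier II Premises (§10.11)? yes] OR [Chargeable Kitchen (§10.5)? no] → satisfied.
§10.7 — Qualifying Undertaking: [Tier I Kitchen (§10.2)? no] OR [Exempt Kitchen (§10.3)? no] OR [not an Approved Operation (§10.9)? no] → not satisfied.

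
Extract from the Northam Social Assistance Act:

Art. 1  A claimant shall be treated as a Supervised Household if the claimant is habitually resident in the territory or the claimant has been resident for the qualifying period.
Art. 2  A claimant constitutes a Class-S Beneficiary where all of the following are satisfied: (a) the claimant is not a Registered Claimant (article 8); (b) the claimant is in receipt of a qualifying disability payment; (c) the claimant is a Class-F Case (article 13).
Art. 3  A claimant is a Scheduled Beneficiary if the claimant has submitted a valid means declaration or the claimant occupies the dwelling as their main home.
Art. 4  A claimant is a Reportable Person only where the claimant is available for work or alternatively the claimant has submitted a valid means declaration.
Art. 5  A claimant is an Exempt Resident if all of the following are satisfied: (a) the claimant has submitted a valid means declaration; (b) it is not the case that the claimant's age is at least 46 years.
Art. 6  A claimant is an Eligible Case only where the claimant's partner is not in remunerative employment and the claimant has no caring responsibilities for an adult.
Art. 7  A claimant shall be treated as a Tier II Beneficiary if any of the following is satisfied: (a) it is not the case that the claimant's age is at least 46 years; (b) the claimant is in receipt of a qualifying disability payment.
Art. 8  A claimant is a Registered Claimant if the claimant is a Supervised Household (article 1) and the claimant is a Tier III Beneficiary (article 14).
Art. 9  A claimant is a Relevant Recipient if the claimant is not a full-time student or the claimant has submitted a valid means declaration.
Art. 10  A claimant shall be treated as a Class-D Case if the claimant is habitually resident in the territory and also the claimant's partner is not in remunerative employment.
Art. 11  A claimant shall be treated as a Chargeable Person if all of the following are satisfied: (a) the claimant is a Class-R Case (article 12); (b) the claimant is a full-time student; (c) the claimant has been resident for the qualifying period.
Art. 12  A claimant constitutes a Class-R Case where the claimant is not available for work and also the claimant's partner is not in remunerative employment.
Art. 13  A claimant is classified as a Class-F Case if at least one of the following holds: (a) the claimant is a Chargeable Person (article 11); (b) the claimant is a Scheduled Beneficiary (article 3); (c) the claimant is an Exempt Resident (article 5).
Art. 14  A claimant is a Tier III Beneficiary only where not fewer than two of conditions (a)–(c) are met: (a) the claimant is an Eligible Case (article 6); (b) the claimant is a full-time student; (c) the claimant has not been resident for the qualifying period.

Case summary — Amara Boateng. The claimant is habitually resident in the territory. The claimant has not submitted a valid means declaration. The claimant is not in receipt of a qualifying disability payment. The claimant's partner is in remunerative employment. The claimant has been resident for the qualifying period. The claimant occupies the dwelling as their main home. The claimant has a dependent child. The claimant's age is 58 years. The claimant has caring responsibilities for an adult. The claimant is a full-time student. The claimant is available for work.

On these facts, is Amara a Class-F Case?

article 12 — Class-R Case: [the claimant is not available for work? no] AND [the claimant's partner is not in remunerative employment? no] → not satisfied.
article 11 — Chargeable Person: [Class-R Case (article 12)? no] AND [the claimant is a full-time student? yes] AND [the claimant has been resident for the qualifying period? yes] → not satisfied.
article 3 — Scheduled Beneficiary: [the claimant has submitted a valid means declaration? no] OR [the claimant occupies the dwelling as their main home? yes] → satisfied.
article 5 — Exempt Resident: [the claimant has submitted a valid means declaration? no] AND [claimant's age: 58 years ≥ 46 years? yes, so negated condition no] → not satisfied.
article 13 — Class-F Case: [Chargeable Person (article 11)? no] OR [Scheduled Beneficiary (article 3)? yes] OR [Exempt Resident (article 5)? no] → satisfied.

Yes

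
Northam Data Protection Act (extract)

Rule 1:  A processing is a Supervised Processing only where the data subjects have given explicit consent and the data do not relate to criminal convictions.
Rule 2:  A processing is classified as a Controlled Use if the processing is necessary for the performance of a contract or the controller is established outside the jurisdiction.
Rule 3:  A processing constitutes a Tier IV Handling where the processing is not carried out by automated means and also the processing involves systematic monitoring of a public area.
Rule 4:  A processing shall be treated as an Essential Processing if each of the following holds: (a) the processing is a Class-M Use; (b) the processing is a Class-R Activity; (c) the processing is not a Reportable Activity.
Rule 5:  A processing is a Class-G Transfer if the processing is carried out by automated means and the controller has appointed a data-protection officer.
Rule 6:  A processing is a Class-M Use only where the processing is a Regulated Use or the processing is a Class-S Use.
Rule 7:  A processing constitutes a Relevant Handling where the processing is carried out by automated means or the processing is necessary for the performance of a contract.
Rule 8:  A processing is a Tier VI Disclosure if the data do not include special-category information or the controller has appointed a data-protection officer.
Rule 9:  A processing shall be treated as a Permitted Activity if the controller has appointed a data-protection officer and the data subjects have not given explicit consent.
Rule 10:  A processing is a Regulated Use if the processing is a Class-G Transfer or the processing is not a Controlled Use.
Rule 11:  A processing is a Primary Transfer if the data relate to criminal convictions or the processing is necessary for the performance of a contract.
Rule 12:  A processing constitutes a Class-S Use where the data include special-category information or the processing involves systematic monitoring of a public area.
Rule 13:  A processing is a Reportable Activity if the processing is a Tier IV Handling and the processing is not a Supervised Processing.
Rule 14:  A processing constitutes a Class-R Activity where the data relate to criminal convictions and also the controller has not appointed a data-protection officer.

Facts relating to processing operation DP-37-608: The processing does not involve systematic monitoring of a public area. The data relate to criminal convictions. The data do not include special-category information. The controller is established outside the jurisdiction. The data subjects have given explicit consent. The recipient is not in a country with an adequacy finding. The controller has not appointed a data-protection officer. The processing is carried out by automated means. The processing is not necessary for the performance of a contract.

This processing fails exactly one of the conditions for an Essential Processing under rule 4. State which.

Class-M Use

rule 5 — Class-G Transfer: [the processing is carried out by automated means? yes] AND [the controller has appointed a data-protection officer? no] → not satisfied.
rule 2 — Controlled Use: [the processing is necessary for the performance of a contract? no] OR [the controller is established outside the jurisdiction? yes] → satisfied.
rule 10 — Regulated Use: [Class-G Transfer (rule 5)? no] OR [not a Controlled Use (rule 2)? no] → not satisfied.
rule 12 — Class-S Use: [the data include special-category information? no] OR [the processing involves systematic monitoring of a public area? no] → not satisfied.
rule 6 — Class-M Use: [Regulated Use (rule 10)? no] OR [Class-S Use (rule 12)? no] → not satisfied.
rule 14 — Class-R Activity: [the data relate to criminal convictions? yes] AND [the controller has not appointed a data-protection officer? yes] → satisfied.
rule 3 — Tier IV Handling: [the processing is not carried out by automated means? no] AND [the processing involves systematic monitoring of a public area? no] → not satisfied.
rule 1 — Supervised Processing: [the data subjects have given explicit consent? yes] AND [the data do not relate to criminal convictions? no] → not satisfied.
rule 13 — Reportable Activity: [Tier IV Handling (rule 3)? no] AND [not a Supervised Processing (rule 1)? yes] → not satisfied.
rule 4 — Essential Processing: [Class-M Use (rule 6)? no] AND [Class-R Activity (rule 14)? yes] AND [not a Reportable Activity (rule 13)? yes] → not satisfied.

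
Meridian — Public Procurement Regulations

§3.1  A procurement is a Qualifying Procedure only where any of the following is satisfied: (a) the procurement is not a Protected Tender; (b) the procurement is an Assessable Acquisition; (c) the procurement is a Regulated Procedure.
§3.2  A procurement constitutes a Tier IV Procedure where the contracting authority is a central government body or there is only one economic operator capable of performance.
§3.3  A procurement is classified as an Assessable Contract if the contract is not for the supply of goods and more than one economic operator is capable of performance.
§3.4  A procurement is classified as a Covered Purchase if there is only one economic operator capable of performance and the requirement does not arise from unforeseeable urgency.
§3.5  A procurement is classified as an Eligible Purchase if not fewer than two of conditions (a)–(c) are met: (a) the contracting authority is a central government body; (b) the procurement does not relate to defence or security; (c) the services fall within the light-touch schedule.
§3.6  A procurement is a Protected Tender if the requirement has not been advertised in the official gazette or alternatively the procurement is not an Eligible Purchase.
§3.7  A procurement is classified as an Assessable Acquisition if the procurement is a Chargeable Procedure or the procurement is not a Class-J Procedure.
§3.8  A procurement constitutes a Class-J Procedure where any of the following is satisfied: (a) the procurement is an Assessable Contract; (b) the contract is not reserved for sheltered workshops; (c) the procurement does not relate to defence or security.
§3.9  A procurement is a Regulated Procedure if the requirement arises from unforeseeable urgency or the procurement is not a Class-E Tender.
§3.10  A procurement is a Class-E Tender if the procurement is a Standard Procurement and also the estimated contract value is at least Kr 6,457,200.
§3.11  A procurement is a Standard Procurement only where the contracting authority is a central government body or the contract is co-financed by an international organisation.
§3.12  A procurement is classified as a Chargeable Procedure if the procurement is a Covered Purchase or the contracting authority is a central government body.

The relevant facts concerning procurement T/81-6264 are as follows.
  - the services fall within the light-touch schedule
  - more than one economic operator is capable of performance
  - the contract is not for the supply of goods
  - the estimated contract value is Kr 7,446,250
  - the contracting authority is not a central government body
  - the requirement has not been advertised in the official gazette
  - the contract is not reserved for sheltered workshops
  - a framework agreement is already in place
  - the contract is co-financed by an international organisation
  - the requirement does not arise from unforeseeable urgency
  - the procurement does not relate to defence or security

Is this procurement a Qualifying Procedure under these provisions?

No

§3.5 — Eligible Purchase: the contracting authority is a central government body? no; the procurement does not relate to defence or security? yes; the services fall within the light-touch schedule? yes — 2 of 3 hold (need ≥2) → satisfied.
§3.6 — Protected Tender: [the requirement has not been advertised in the official gazette? yes] OR [not an Eligible Purchase (§3.5)? no] → satisfied.
§3.4 — Covered Purchase: [there is only one economic operator capable of performance? no] AND [the requirement does not arise from unforeseeable urgency? yes] → not satisfied.
§3.12 — Chargeable Procedure: [Covered Purchase (§3.4)? no] OR [the contracting authority is a central government body? no] → not satisfied.
§3.3 — Assessable Contract: [the contract is not for the supply of goods? yes] AND [more than one economic operator is capable of performance? yes] → satisfied.
§3.8 — Class-J Procedure: [Assessable Contract (§3.3)? yes] OR [the contract is not reserved for sheltered workshops? yes] OR [the procurement does not relate to defence or security? yes] → satisfied.
§3.7 — Assessable Acquisition: [Chargeable Procedure (§3.12)? no] OR [not a Class-J Procedure (§3.8)? no] → not satisfied.
§3.11 — Standard Procurement: [the contracting authority is a central government body? no] OR [the contract is co-financed by an international organisation? yes] → satisfied.
§3.10 — Class-E Tender: [Standard Procurement (§3.11)? yes] AND [estimated contract value: Kr 7,446,250 ≥ Kr 6,457,200? yes] → satisfied.
§3.9 — Regulated Procedure: [the requirement arises from unforeseeable urgency? no] OR [not a Class-E Tender (§3.10)? no] → not satisfied.
§3.1 — Qualifying Procedure: [not a Protected Tender (§3.6)? no] OR [Assessable Acquisition (§3.7)? no] OR [Regulated Procedure (§3.9)? no] → not satisfied.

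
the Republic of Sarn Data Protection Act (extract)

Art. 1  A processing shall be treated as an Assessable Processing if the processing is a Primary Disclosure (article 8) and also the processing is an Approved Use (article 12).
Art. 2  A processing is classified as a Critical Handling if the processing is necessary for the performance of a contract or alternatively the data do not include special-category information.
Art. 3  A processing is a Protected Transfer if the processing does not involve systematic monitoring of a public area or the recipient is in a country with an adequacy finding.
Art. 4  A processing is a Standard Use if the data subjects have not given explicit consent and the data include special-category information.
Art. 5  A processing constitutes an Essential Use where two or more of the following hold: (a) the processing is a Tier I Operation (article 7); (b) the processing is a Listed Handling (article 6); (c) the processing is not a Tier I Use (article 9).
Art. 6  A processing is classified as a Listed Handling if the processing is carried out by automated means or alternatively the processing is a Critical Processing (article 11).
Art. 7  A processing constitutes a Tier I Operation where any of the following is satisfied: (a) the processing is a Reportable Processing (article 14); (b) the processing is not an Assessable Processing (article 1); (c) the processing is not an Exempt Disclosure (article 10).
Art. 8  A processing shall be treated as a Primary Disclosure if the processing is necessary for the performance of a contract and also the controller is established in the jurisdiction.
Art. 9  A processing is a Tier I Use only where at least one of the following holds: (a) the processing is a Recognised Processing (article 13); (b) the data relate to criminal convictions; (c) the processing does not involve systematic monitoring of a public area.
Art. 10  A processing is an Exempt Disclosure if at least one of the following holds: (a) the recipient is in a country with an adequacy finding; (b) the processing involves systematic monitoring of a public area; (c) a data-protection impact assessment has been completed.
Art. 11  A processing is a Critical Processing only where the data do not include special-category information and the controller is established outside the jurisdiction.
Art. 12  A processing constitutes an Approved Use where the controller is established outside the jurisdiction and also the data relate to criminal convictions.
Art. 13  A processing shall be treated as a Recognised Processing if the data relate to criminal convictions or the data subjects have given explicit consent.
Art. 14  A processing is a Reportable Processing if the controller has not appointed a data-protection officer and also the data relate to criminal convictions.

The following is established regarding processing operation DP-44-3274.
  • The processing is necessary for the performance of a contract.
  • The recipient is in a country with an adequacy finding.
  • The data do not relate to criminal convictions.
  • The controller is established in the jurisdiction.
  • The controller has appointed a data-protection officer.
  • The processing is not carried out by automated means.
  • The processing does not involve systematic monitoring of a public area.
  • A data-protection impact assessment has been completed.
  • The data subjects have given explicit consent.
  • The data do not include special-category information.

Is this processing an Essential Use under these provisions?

article 14 — Reportable Processing: [the controller has not appointed a data-protection officer? no] AND [the data relate to criminal convictions? no] → not satisfied.
article 8 — Primary Disclosure: [the processing is necessary for the performance of a contract? yes] AND [the controller is established in the jurisdiction? yes] → satisfied.
article 12 — Approved Use: [the controller is established outside the jurisdiction? no] AND [the data relate to criminal convictions? no] → not satisfied.
article 1 — Assessable Processing: [Primary Disclosure (article 8)? yes] AND [Approved Use (article 12)? no] → not satisfied.
article 10 — Exempt Disclosure: [the recipient is in a country with an adequacy finding? yes] OR [the processing involves systematic monitoring of a public area? no] OR [a data-protection impact assessment has been completed? yes] → satisfied.
article 7 — Tier I Operation: [Reportable Processing (article 14)? no] OR [not an Assessable Processing (article 1)? yes] OR [not an Exempt Disclosure (article 10)? no] → satisfied.
article 11 — Critical Processing: [the data do not include special-category information? yes] AND [the controller is established outside the jurisdiction? no] → not satisfied.
article 6 — Listed Handling: [the processing is carried out by automated means? no] OR [Critical Processing (article 11)? no] → not satisfied.
article 13 — Recognised Processing: [the data relate to criminal convictions? no] OR [the data subjects have given explicit consent? yes] → satisfied.
article 9 — Tier I Use: [Recognised Processing (article 13)? yes] OR [the data relate to criminal convictions? no] OR [the processing does not involve systematic monitoring of a public area? yes] → satisfied.
article 5 — Essential Use: Tier I Operation (article 7)? yes; Listed Handling (article 6)? no; not a Tier I Use (article 9)? no — 1 of 3 hold (need ≥2) → not satisfied.

No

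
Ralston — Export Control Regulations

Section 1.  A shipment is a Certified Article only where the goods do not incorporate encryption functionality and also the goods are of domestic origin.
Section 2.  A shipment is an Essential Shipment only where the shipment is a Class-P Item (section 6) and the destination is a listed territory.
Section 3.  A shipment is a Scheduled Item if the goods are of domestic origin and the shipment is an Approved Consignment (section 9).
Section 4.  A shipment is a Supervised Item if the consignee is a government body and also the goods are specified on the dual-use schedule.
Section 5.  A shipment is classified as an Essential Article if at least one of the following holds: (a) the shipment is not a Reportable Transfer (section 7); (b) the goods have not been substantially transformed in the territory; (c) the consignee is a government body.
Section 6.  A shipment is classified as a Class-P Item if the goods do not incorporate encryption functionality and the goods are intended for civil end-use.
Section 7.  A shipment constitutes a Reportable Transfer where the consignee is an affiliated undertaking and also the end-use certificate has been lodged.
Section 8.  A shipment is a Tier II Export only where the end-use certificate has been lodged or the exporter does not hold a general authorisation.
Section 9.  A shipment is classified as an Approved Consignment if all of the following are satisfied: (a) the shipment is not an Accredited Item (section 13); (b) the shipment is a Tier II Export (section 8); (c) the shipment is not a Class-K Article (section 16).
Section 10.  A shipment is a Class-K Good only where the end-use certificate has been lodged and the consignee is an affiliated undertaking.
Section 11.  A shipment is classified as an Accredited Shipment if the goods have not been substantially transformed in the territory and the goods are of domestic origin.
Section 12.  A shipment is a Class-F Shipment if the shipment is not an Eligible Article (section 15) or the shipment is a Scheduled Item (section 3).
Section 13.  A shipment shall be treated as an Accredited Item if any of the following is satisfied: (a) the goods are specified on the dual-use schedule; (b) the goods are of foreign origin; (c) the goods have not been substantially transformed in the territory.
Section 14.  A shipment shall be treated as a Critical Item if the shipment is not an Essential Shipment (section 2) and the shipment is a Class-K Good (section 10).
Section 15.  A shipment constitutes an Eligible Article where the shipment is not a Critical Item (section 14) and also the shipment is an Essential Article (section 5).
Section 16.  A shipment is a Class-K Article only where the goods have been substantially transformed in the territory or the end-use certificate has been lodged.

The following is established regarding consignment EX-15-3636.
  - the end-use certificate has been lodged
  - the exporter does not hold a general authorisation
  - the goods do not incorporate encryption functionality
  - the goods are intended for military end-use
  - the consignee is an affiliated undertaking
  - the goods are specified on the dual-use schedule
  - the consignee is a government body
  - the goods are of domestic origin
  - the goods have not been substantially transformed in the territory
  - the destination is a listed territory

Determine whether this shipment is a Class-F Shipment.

Under section 6: the goods do not incorporate encryption functionality? yes; and the goods are intended for civil end-use? no. So the shipment is not a Class-P Item.
Under section 2: Class-P Item (section 6)? no; and the destination is a listed territory? yes. So the shipment is not an Essential Shipment.
Under section 10: the end-use certificate has been lodged? yes; and the consignee is an affiliated undertaking? yes. So the shipment is a Class-K Good.
Under section 14: not an Essential Shipment (section 2)? yes; and Class-K Good (section 10)? yes. So the shipment is a Critical Item.
Under section 7: the consignee is an affiliated undertaking? yes; and the end-use certificate has been lodged? yes. So the shipment is a Reportable Transfer.
Under section 5: not a Reportable Transfer (section 7)? no; or the goods have not been substantially transformed in the territory? yes; or the consignee is a government body? yes. So the shipment is an Essential Article.
Under section 15: not a Critical Item (section 14)? no; and Essential Article (section 5)? yes. So the shipment is not an Eligible Article.
Under section 13: the goods are specified on the dual-use schedule? yes; or the goods are of foreign origin? no; or the goods have not been substantially transformed in the territory? yes. So the shipment is an Accredited Item.
Under section 8: the end-use certificate has been lodged? yes; or the exporter does not hold a general authorisation? yes. So the shipment is a Tier II Export.
Under section 16: the goods have been substantially transformed in the territory? no; or the end-use certificate has been lodged? yes. So the shipment is a Class-K Article.
Under section 9: not an Accredited Item (section 13)? no; and Tier II Export (section 8)? yes; and not a Class-K Article (section 16)? no. So the shipment is not an Approved Consignment.
Under section 3: the goods are of domestic origin? yes; and Approved Consignment (section 9)? no. So the shipment is not a Scheduled Item.
Under section 12: not an Eligible Article (section 15)? yes; or Scheduled Item (section 3)? no. So the shipment is a Class-F Shipment.

Yes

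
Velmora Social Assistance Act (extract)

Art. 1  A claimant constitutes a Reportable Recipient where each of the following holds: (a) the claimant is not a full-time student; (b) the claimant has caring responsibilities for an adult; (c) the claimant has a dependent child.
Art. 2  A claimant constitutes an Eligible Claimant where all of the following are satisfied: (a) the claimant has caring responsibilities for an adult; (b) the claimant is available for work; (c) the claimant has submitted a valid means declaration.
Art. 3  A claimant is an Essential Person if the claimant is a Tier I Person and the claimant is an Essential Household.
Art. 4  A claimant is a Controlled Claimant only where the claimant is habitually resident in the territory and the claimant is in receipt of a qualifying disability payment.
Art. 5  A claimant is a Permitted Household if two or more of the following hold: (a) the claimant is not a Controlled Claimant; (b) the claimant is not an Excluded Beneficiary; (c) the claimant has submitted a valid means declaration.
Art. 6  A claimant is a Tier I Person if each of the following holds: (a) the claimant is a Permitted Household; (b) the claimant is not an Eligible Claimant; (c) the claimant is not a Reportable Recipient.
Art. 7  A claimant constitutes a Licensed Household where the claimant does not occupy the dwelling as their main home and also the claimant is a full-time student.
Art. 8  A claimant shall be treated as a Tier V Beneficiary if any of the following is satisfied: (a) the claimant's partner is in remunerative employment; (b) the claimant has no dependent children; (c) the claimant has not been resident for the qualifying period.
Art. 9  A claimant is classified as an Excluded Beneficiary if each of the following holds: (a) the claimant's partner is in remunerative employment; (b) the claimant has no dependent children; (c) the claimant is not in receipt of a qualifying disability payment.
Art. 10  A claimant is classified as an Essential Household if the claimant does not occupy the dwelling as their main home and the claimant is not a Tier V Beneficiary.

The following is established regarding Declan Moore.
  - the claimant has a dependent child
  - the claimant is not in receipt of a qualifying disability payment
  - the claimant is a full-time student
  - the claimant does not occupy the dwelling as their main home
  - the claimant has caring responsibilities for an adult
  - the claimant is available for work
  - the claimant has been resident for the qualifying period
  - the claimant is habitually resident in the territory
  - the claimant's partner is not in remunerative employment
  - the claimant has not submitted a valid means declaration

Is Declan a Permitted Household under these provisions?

Yes

Under article 4: the claimant is habitually resident in the territory? yes; and the claimant is in receipt of a qualifying disability payment? no. So the claimant is not a Controlled Claimant.
Under article 9: the claimant's partner is in remunerative employment? no; and the claimant has no dependent children? no; and the claimant is not in receipt of a qualifying disability payment? yes. So the claimant is not an Excluded Beneficiary.
Under article 5: not a Controlled Claimant (article 4)? yes; not an Excluded Beneficiary (article 9)? yes; the claimant has submitted a valid means declaration? no — 2 of 3 hold (need ≥2) → satisfied.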